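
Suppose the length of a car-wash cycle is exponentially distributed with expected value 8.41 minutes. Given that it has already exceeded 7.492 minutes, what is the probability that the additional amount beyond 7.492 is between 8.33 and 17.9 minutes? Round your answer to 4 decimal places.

0.2524

The rate is λ = 1/8.41 = 0.118906 per minute.
Memoryless: the residual past 7.492 is again Exp(λ).
P(8.33 < residual < 17.9) = e^(−λ·8.33) − e^(−λ·17.9) = 0.37140 − 0.11903 ≈ 0.2524.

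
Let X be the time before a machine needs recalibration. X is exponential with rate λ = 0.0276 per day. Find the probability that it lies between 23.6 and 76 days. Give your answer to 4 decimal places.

P(23.6 < X < 76) = e^(−λ·23.6) − e^(−λ·76) = 0.52134 − 0.12275 ≈ 0.3986.

0.3986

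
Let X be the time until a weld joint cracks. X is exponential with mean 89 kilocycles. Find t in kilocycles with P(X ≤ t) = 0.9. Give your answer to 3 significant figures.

205

The rate is λ = 1/89 = 0.011236 per kilocycle.
Set 1 − e^(−λt) = 0.9, so t = −ln(0.1)/λ = 2.3026/0.011236 ≈ 204.93 kilocycles.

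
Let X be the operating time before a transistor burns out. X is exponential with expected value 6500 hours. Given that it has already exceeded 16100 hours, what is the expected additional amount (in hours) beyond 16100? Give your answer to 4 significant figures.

The rate is λ = 1/6500 = 0.000153846 per hour.
By memorylessness, the remaining amount past any threshold is again Exp(λ) with mean 1/λ = 6500 hours.

6500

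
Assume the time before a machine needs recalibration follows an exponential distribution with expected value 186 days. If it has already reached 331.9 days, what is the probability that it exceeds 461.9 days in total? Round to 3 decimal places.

0.497

The rate is λ = 1/186 = 0.00537634 per day.
The exponential is memoryless, so the remaining time is again Exp(λ): the condition X > 331.9 is irrelevant.
P(X > 130) = e^(−0.69892) ≈ 0.497.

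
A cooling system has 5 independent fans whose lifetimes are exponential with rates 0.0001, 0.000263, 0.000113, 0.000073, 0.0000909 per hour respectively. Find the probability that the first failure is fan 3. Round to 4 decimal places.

0.1766

The time to first failure is exponential with rate Σλ = 0.0001 + 0.000263 + 0.000113 + 0.000073 + 0.0000909 = 0.0006399.
P(fan 3 first) = λ_3/Σλ = 0.000113/0.0006399 ≈ 0.1766.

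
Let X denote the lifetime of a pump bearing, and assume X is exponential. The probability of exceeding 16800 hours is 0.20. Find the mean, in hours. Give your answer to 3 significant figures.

10400

e^(−λ·16800) = 0.20 ⇒ λ = −ln(0.20)/16800 = 0.0000957999.
Mean = 1/λ = 10438.4 hours.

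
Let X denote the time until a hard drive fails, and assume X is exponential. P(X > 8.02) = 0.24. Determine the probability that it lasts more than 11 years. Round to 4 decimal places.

0.1412

e^(−λ·8.02) = 0.24 ⇒ λ = −ln(0.24)/8.02 = 0.177945.
P(X > 11) = e^(−0.177945·11) = e^(−1.9574) ≈ 0.1412.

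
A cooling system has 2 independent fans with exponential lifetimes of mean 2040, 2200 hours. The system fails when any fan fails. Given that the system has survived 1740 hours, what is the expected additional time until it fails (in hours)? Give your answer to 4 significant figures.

1058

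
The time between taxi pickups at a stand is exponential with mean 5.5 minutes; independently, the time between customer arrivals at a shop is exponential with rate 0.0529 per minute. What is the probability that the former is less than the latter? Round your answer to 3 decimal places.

0.775

λ_1 = 1/5.5 = 0.181818, λ_2 = 0.0529.
For independent exponentials, P(the former < the latter) = λ_1/(λ_1+λ_2) = 0.181818/0.234718 ≈ 0.775.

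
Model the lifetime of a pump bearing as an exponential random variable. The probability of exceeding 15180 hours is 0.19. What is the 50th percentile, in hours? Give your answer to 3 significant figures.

6340

e^(−λ·15180) = 0.19 ⇒ λ = −ln(0.19)/15180 = 0.000109403.
50th percentile: 1 − e^(−λt) = 0.5, t = −ln(0.5)/λ = 6335.75 hours.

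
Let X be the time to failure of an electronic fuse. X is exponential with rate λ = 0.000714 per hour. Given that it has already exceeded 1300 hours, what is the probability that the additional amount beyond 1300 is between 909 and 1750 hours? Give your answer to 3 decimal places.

0.236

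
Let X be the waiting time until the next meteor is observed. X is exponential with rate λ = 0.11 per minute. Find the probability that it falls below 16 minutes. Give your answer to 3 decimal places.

0.828

P(X ≤ 16) = 1 − e^(−λ·16) = 1 − e^(−1.76) ≈ 0.828.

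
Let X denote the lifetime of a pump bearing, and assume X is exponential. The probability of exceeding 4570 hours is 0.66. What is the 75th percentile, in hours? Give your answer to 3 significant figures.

15200

e^(−λ·4570) = 0.66 ⇒ λ = −ln(0.66)/4570 = 0.0000909224.
75th percentile: 1 − e^(−λt) = 0.75, t = −ln(0.25)/λ = 15247 hours.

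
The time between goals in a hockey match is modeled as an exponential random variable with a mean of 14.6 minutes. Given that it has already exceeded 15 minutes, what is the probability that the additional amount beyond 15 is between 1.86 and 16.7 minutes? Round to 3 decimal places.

0.562

The rate is λ = 1/14.6 = 0.0684932 per minute.
Memoryless: the residual past 15 is again Exp(λ).
P(1.86 < residual < 16.7) = e^(−λ·1.86) − e^(−λ·16.7) = 0.88038 − 0.31859 ≈ 0.562.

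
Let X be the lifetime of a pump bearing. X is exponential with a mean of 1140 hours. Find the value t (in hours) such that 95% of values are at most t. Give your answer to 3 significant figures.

The rate is λ = 1/1140 = 0.000877193 per hour.
Set 1 − e^(−λt) = 0.95, so t = −ln(0.05)/λ = 2.9957/0.000877193 ≈ 3415.13 hours.

3420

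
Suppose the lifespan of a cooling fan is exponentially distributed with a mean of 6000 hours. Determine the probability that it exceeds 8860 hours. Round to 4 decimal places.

0.2284

The rate is λ = 1/6000 = 0.000166667 per hour.
P(X > 8860) = e^(−λ·8860) = e^(−1.4767) ≈ 0.2284.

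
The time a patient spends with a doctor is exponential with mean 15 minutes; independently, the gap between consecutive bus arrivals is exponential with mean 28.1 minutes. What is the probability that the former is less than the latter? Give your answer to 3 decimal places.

0.652

λ_1 = 1/15 = 0.0666667, λ_2 = 1/28.1 = 0.0355872.
For independent exponentials, P(the former < the latter) = λ_1/(λ_1+λ_2) = 0.0666667/0.102254 ≈ 0.652.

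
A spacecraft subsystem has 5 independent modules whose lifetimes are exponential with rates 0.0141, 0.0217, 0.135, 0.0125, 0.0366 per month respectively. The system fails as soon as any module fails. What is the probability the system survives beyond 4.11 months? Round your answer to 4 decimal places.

The time to first failure is exponential with rate Σλ = 0.0141 + 0.0217 + 0.135 + 0.0125 + 0.0366 = 0.2199.
P(min > 4.11) = e^(−0.2199·4.11) = e^(−0.90379) ≈ 0.4050.

0.4050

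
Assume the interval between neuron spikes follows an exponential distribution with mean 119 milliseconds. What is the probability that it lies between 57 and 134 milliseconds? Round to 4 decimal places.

0.2951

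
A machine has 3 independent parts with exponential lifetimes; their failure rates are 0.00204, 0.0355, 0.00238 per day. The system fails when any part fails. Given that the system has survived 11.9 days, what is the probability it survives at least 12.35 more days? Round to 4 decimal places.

0.6108

Time to first failure ~ Exp(Σλ) with Σλ = 0.03992.
By memorylessness, P(T > 11.9+12.35 | T > 11.9) = P(T > 12.35) = e^(−0.03992·12.35) ≈ 0.6108.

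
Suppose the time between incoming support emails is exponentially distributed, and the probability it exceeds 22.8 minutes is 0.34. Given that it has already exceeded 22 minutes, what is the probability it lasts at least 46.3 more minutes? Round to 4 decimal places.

0.1118

From e^(−λ·22.8) = 0.34, λ = −ln(0.34)/22.8 = 0.0473162.
Memoryless: P(X > 22+46.3 | X > 22) = P(X > 46.3) = e^(−0.0473162·46.3) ≈ 0.1118.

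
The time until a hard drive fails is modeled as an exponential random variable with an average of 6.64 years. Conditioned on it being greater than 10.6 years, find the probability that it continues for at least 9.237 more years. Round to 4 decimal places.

The rate is λ = 1/6.64 = 0.150602 per year.
By the memoryless property, P(X > 10.6+9.237 | X > 10.6) = P(X > 9.237).
P(X > 9.237) = e^(−1.3911) ≈ 0.2488.

0.2488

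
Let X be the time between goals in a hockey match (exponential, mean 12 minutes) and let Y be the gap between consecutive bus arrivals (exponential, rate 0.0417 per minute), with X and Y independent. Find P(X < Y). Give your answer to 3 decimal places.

λ_1 = 1/12 = 0.0833333, λ_2 = 0.0417.
For independent exponentials, P(X < Y) = λ_1/(λ_1+λ_2) = 0.0833333/0.125033 ≈ 0.666.

0.666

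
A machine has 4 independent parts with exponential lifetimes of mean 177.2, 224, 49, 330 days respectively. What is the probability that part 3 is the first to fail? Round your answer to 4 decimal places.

Rates: λ_i = 1/mean_i → 0.00564334, 0.00446429, 0.0204082, 0.0030303; Σλ = 0.0335461.
P(part 3 first) = λ_3/Σλ = 0.0204082/0.0335461 ≈ 0.6084.

0.6084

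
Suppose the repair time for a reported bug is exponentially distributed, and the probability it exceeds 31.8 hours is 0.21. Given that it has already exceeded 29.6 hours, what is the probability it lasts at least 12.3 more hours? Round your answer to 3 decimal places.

0.547

From e^(−λ·31.8) = 0.21, λ = −ln(0.21)/31.8 = 0.049077.
Memoryless: P(X > 29.6+12.3 | X > 29.6) = P(X > 12.3) = e^(−0.049077·12.3) ≈ 0.547.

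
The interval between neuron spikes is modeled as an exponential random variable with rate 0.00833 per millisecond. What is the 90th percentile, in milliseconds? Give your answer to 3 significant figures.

Set 1 − e^(−λt) = 0.9, so t = −ln(0.1)/λ = 2.3026/0.00833 ≈ 276.421 milliseconds.

276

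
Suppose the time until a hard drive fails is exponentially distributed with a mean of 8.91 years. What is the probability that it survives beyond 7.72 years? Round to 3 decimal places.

0.420

The rate is λ = 1/8.91 = 0.112233 per year.
P(X > 7.72) = e^(−λ·7.72) = e^(−0.86644) ≈ 0.420.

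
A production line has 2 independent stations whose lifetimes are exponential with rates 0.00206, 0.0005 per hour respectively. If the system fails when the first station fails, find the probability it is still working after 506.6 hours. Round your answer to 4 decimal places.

The time to first failure is exponential with rate Σλ = 0.00206 + 0.0005 = 0.00256.
P(min > 506.6) = e^(−0.00256·506.6) = e^(−1.2969) ≈ 0.2734.

0.2734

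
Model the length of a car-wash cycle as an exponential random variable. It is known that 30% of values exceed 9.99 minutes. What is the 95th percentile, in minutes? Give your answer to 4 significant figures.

24.86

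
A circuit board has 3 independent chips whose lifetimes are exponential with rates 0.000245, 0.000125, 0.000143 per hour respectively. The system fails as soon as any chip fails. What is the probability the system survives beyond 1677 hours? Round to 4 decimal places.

0.4230

The time to first failure is exponential with rate Σλ = 0.000245 + 0.000125 + 0.000143 = 0.000513.
P(min > 1677) = e^(−0.000513·1677) = e^(−0.8603) ≈ 0.4230.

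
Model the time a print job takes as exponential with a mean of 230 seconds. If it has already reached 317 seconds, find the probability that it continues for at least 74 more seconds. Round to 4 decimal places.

0.7249

The rate is λ = 1/230 = 0.00434783 per second.
The exponential is memoryless, so the remaining time is again Exp(λ): the condition X > 317 is irrelevant.
P(X > 74) = e^(−0.32174) ≈ 0.7249.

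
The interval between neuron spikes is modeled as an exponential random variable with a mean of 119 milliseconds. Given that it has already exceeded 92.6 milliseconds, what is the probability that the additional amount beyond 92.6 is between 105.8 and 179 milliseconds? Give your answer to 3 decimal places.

The rate is λ = 1/119 = 0.00840336 per millisecond.
Memoryless: the residual past 92.6 is again Exp(λ).
P(105.8 < residual < 179) = e^(−λ·105.8) − e^(−λ·179) = 0.41104 − 0.22219 ≈ 0.189.

0.189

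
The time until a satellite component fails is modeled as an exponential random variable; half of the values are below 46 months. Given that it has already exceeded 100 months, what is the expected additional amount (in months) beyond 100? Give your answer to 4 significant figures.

66.36

For an exponential, median = ln(2)/λ, so λ = ln 2 / 46 = 0.0150684 per month.
By memorylessness, the remaining amount past any threshold is again Exp(λ) with mean 1/λ = 66.364 months.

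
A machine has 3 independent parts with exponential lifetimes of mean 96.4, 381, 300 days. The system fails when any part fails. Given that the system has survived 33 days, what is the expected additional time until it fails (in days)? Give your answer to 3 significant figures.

61.2

First-failure rate Σλ = 1/96.4 + 1/381 + 1/300 = 0.0163314.
By memorylessness the expected residual is 1/Σλ = 61.2316 days, regardless of the 33 already elapsed.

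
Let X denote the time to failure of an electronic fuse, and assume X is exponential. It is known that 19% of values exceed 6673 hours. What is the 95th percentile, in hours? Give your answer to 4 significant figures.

e^(−λ·6673) = 0.19 ⇒ λ = −ln(0.19)/6673 = 0.000248873.
95th percentile: 1 − e^(−λt) = 0.95, t = −ln(0.05)/λ = 12037.2 hours.

12040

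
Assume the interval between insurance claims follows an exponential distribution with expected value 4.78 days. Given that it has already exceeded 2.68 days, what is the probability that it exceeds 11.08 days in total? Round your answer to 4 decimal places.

0.1725

The rate is λ = 1/4.78 = 0.209205 per day.
The exponential is memoryless, so the remaining time is again Exp(λ): the condition X > 2.68 is irrelevant.
P(X > 8.4) = e^(−1.7573) ≈ 0.1725.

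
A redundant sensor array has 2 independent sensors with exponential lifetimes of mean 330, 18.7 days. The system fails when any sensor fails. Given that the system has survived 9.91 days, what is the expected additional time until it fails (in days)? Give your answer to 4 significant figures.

17.70

First-failure rate Σλ = 1/330 + 1/18.7 = 0.0565062.
By memorylessness the expected residual is 1/Σλ = 17.6972 days, regardless of the 9.91 already elapsed.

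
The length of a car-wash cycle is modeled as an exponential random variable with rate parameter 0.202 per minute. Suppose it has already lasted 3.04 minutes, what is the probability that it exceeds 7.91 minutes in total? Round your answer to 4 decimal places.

0.3739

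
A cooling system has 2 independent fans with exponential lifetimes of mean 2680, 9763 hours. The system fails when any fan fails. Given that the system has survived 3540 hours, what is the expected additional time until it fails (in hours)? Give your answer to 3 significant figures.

2100

First-failure rate Σλ = 1/2680 + 1/9763 = 0.000475562.
By memorylessness the expected residual is 1/Σλ = 2102.78 hours, regardless of the 3540 already elapsed.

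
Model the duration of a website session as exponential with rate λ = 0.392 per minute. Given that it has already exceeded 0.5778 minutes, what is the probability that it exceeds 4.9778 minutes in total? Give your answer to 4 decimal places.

0.1782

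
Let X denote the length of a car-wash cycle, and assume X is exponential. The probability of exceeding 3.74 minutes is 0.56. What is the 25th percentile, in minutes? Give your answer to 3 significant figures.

e^(−λ·3.74) = 0.56 ⇒ λ = −ln(0.56)/3.74 = 0.155032.
25th percentile: 1 − e^(−λt) = 0.25, t = −ln(0.75)/λ = 1.85563 minutes.

1.86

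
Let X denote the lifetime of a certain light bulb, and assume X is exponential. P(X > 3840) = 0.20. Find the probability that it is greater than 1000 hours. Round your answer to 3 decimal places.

0.658

e^(−λ·3840) = 0.20 ⇒ λ = −ln(0.20)/3840 = 0.000419124.
P(X > 1000) = e^(−0.000419124·1000) = e^(−0.41912) ≈ 0.658.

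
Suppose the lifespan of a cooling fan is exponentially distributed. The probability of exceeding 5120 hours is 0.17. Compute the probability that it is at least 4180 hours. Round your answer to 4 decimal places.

e^(−λ·5120) = 0.17 ⇒ λ = −ln(0.17)/5120 = 0.000346085.
P(X > 4180) = e^(−0.000346085·4180) = e^(−1.4466) ≈ 0.2354.

0.2354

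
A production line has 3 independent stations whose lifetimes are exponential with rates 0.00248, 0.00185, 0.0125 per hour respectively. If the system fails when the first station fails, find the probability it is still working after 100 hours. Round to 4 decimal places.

0.1858

The time to first failure is exponential with rate Σλ = 0.00248 + 0.00185 + 0.0125 = 0.01683.
P(min > 100) = e^(−0.01683·100) = e^(−1.683) ≈ 0.1858.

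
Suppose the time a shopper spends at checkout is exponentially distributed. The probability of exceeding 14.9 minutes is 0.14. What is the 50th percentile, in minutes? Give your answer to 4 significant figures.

5.253

e^(−λ·14.9) = 0.14 ⇒ λ = −ln(0.14)/14.9 = 0.131954.
50th percentile: 1 − e^(−λt) = 0.5, t = −ln(0.5)/λ = 5.25295 minutes.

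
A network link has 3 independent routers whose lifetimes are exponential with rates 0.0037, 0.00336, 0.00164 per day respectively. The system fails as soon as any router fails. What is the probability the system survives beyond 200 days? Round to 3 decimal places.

The time to first failure is exponential with rate Σλ = 0.0037 + 0.00336 + 0.00164 = 0.0087.
P(min > 200) = e^(−0.0087·200) = e^(−1.74) ≈ 0.176.

0.176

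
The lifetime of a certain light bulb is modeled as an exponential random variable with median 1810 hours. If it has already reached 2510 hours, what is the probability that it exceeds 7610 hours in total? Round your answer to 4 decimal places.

For an exponential, median = ln(2)/λ, so λ = ln 2 / 1810 = 0.000382954 per hour.
The exponential is memoryless, so the remaining time is again Exp(λ): the condition X > 2510 is irrelevant.
P(X > 5100) = e^(−1.9531) ≈ 0.1418.

0.1418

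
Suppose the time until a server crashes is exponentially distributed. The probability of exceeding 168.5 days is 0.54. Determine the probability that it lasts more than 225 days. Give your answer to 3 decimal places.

e^(−λ·168.5) = 0.54 ⇒ λ = −ln(0.54)/168.5 = 0.00365689.
P(X > 225) = e^(−0.00365689·225) = e^(−0.8228) ≈ 0.439.

0.439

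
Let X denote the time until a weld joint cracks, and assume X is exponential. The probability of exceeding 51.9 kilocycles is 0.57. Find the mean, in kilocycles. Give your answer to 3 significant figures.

e^(−λ·51.9) = 0.57 ⇒ λ = −ln(0.57)/51.9 = 0.0108308.
Mean = 1/λ = 92.3292 kilocycles.

92.3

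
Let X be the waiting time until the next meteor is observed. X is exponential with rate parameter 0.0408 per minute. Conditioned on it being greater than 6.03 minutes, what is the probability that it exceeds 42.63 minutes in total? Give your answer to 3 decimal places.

0.225

P(X > s+t | X > s) = e^(−λ(s+t))/e^(−λs) = e^(−λt), independent of s = 6.03.
P(X > 36.6) = e^(−1.4933) ≈ 0.225.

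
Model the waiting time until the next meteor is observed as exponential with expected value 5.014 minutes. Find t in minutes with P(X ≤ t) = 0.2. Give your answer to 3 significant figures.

The rate is λ = 1/5.014 = 0.199442 per minute.
Set 1 − e^(−λt) = 0.2, so t = −ln(0.8)/λ = 0.22314/0.199442 ≈ 1.11884 minutes.

1.12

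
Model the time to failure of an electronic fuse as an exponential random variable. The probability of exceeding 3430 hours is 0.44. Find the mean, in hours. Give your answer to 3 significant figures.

4180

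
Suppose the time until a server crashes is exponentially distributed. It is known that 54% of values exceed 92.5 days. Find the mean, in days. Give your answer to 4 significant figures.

e^(−λ·92.5) = 0.54 ⇒ λ = −ln(0.54)/92.5 = 0.00666147.
Mean = 1/λ = 150.117 days.

150.1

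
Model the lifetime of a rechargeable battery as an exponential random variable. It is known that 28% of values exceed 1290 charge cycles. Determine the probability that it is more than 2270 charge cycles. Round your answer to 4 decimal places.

e^(−λ·1290) = 0.28 ⇒ λ = −ln(0.28)/1290 = 0.000986795.
P(X > 2270) = e^(−0.000986795·2270) = e^(−2.24) ≈ 0.1065.

0.1065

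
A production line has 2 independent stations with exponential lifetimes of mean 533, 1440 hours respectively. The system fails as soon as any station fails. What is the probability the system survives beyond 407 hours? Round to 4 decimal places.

0.3513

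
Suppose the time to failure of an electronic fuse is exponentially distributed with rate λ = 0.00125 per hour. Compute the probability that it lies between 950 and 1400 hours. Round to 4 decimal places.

P(950 < X < 1400) = e^(−λ·950) − e^(−λ·1400) = 0.30498 − 0.17377 ≈ 0.1312.

0.1312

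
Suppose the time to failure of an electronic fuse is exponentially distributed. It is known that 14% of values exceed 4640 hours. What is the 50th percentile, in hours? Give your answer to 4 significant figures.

1636

e^(−λ·4640) = 0.14 ⇒ λ = −ln(0.14)/4640 = 0.000423731.
50th percentile: 1 − e^(−λt) = 0.5, t = −ln(0.5)/λ = 1635.82 hours.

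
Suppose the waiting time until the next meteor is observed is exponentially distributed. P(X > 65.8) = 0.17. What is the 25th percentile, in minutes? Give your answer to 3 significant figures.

e^(−λ·65.8) = 0.17 ⇒ λ = −ln(0.17)/65.8 = 0.0269294.
25th percentile: 1 − e^(−λt) = 0.25, t = −ln(0.75)/λ = 10.6828 minutes.

10.7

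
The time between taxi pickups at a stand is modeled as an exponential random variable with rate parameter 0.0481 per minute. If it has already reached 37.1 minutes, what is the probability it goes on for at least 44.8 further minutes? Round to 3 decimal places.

0.116

The exponential is memoryless, so the remaining time is again Exp(λ): the condition X > 37.1 is irrelevant.
P(X > 44.8) = e^(−2.1549) ≈ 0.116.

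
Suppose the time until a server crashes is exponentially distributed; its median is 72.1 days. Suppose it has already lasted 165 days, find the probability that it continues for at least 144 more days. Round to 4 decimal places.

0.2505

For an exponential, median = ln(2)/λ, so λ = ln 2 / 72.1 = 0.00961369 per day.
P(X > s+t | X > s) = e^(−λ(s+t))/e^(−λs) = e^(−λt), independent of s = 165.
P(X > 144) = e^(−1.3844) ≈ 0.2505.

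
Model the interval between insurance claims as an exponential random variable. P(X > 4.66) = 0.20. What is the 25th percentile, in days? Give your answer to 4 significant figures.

e^(−λ·4.66) = 0.20 ⇒ λ = −ln(0.20)/4.66 = 0.345373.
25th percentile: 1 − e^(−λt) = 0.25, t = −ln(0.75)/λ = 0.832961 days.

0.8330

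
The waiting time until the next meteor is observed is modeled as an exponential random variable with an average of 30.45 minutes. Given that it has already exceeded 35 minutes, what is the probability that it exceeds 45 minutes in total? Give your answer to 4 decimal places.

The rate is λ = 1/30.45 = 0.0328407 per minute.
By the memoryless property, P(X > 35+10 | X > 35) = P(X > 10).
P(X > 10) = e^(−0.32841) ≈ 0.7201.

0.7201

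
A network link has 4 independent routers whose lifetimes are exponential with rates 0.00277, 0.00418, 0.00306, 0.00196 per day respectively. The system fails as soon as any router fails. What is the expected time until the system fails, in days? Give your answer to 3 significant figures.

83.5

The time to first failure is exponential with rate Σλ = 0.00277 + 0.00418 + 0.00306 + 0.00196 = 0.01197.
E[min] = 1/Σλ = 1/0.01197 = 83.5422 days.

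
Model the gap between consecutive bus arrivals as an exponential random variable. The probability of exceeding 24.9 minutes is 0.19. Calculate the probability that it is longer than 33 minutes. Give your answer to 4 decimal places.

0.1107

e^(−λ·24.9) = 0.19 ⇒ λ = −ln(0.19)/24.9 = 0.066696.
P(X > 33) = e^(−0.066696·33) = e^(−2.201) ≈ 0.1107.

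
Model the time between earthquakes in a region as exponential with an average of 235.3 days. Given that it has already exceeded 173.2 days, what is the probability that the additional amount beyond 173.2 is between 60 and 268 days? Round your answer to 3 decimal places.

0.455

The rate is λ = 1/235.3 = 0.00424989 per day.
Memoryless: the residual past 173.2 is again Exp(λ).
P(60 < residual < 268) = e^(−λ·60) − e^(−λ·268) = 0.77492 − 0.32015 ≈ 0.455.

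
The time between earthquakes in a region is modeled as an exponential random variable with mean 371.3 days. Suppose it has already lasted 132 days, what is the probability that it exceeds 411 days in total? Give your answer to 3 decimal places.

0.472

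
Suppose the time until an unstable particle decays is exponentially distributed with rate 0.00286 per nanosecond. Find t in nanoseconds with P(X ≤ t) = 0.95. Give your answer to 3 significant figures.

1050

Set 1 − e^(−λt) = 0.95, so t = −ln(0.05)/λ = 2.9957/0.00286 ≈ 1047.46 nanoseconds.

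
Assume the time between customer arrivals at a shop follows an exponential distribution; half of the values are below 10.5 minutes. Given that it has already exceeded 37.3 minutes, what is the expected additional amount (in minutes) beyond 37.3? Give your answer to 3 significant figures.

15.1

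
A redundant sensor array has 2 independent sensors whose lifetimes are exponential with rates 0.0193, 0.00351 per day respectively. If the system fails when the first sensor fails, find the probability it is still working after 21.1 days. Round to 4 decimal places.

The time to first failure is exponential with rate Σλ = 0.0193 + 0.00351 = 0.02281.
P(min > 21.1) = e^(−0.02281·21.1) = e^(−0.48129) ≈ 0.6180.

0.6180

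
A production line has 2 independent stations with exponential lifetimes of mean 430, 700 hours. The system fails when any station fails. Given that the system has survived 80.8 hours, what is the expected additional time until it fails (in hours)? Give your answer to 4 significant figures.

First-failure rate Σλ = 1/430 + 1/700 = 0.00375415.
By memorylessness the expected residual is 1/Σλ = 266.372 hours, regardless of the 80.8 already elapsed.

266.4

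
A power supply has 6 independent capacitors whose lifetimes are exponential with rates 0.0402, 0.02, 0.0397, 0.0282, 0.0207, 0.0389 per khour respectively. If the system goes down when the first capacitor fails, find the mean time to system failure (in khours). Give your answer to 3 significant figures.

The time to first failure is exponential with rate Σλ = 0.0402 + 0.02 + 0.0397 + 0.0282 + 0.0207 + 0.0389 = 0.1877.
E[min] = 1/Σλ = 1/0.1877 = 5.32765 khours.

5.33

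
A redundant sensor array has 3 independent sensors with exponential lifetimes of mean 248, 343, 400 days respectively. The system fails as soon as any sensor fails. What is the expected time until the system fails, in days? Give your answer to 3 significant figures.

106

The first failure time is exponential with rate Σλ_i = 1/248 + 1/343 + 1/400 = 0.00944771 per day.
E[min] = 1/Σλ = 1/0.00944771 = 105.846 days.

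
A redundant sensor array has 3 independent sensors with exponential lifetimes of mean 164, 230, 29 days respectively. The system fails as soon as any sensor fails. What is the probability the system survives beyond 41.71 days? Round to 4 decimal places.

0.1535

The first failure time is exponential with rate Σλ_i = 1/164 + 1/230 + 1/29 = 0.0449281 per day.
P(min > 41.71) = e^(−0.0449281·41.71) = e^(−1.874) ≈ 0.1535.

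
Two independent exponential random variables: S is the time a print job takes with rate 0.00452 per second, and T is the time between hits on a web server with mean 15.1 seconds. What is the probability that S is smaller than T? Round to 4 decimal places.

λ_1 = 0.00452, λ_2 = 1/15.1 = 0.0662252.
For independent exponentials, P(S < T) = λ_1/(λ_1+λ_2) = 0.00452/0.0707452 ≈ 0.0639.

0.0639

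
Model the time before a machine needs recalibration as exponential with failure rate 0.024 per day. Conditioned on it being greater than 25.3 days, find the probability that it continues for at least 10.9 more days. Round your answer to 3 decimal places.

0.770

The exponential is memoryless, so the remaining time is again Exp(λ): the condition X > 25.3 is irrelevant.
P(X > 10.9) = e^(−0.2616) ≈ 0.770.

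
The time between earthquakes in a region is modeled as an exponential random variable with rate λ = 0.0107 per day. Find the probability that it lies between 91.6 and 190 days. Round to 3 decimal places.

0.244

P(91.6 < X < 190) = e^(−λ·91.6) − e^(−λ·190) = 0.37527 − 0.13094 ≈ 0.244.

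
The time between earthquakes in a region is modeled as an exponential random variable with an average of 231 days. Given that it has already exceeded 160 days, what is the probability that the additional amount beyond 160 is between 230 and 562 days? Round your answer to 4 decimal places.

0.2817

The rate is λ = 1/231 = 0.004329 per day.
Memoryless: the residual past 160 is again Exp(λ).
P(230 < residual < 562) = e^(−λ·230) − e^(−λ·562) = 0.36948 − 0.08778 ≈ 0.2817.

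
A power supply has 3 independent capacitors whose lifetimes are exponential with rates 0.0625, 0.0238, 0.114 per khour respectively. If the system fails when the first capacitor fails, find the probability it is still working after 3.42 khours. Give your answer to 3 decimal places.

The time to first failure is exponential with rate Σλ = 0.0625 + 0.0238 + 0.114 = 0.2003.
P(min > 3.42) = e^(−0.2003·3.42) = e^(−0.68503) ≈ 0.504.

0.504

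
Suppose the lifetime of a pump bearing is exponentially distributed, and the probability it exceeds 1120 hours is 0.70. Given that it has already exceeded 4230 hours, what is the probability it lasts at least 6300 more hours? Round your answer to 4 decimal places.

From e^(−λ·1120) = 0.70, λ = −ln(0.70)/1120 = 0.00031846.
Memoryless: P(X > 4230+6300 | X > 4230) = P(X > 6300) = e^(−0.00031846·6300) ≈ 0.1345.

0.1345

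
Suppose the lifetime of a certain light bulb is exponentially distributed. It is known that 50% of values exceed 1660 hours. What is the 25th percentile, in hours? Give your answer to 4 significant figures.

689.0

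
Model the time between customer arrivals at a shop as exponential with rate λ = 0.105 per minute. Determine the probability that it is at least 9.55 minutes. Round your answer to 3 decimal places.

P(X > 9.55) = e^(−λ·9.55) = e^(−1.0028) ≈ 0.367.

0.367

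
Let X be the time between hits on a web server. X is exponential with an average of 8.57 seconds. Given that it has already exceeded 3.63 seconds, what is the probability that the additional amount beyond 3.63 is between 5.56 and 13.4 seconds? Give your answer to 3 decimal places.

0.313

The rate is λ = 1/8.57 = 0.116686 per second.
Memoryless: the residual past 3.63 is again Exp(λ).
P(5.56 < residual < 13.4) = e^(−λ·5.56) − e^(−λ·13.4) = 0.52269 − 0.20938 ≈ 0.313.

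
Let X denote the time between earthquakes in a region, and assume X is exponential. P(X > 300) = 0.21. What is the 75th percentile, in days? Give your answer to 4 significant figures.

e^(−λ·300) = 0.21 ⇒ λ = −ln(0.21)/300 = 0.00520216.
75th percentile: 1 − e^(−λt) = 0.75, t = −ln(0.25)/λ = 266.484 days.

266.5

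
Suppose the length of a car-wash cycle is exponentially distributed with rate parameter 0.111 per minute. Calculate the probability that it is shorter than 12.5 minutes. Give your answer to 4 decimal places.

0.7503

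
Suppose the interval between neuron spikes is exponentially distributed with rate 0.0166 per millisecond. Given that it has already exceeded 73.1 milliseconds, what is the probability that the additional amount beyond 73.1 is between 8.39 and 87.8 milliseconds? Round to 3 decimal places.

0.637

Memoryless: the residual past 73.1 is again Exp(λ).
P(8.39 < residual < 87.8) = e^(−λ·8.39) − e^(−λ·87.8) = 0.86999 − 0.23282 ≈ 0.637.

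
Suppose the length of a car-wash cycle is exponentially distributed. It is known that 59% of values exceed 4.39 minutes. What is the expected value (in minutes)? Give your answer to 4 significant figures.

e^(−λ·4.39) = 0.59 ⇒ λ = −ln(0.59)/4.39 = 0.12019.
Mean = 1/λ = 8.32018 minutes.

8.320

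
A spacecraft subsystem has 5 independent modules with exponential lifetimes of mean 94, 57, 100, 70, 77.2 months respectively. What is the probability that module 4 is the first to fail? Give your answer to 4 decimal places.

0.2184

Rates: λ_i = 1/mean_i → 0.0106383, 0.0175439, 0.01, 0.0142857, 0.0129534; Σλ = 0.0654212.
P(module 4 first) = λ_4/Σλ = 0.0142857/0.0654212 ≈ 0.2184.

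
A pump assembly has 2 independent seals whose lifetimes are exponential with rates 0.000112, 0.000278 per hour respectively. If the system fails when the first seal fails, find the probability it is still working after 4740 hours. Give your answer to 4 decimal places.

The time to first failure is exponential with rate Σλ = 0.000112 + 0.000278 = 0.00039.
P(min > 4740) = e^(−0.00039·4740) = e^(−1.8486) ≈ 0.1575.

0.1575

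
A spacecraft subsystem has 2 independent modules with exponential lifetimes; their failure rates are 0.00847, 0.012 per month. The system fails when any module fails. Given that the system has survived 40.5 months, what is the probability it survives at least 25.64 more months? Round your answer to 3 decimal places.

Time to first failure ~ Exp(Σλ) with Σλ = 0.02047.
By memorylessness, P(T > 40.5+25.64 | T > 40.5) = P(T > 25.64) = e^(−0.02047·25.64) ≈ 0.592.

0.592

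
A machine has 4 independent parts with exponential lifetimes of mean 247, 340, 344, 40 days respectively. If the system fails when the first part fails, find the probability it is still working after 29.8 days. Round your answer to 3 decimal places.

0.353

The first failure time is exponential with rate Σλ_i = 1/247 + 1/340 + 1/344 + 1/40 = 0.0348967 per day.
P(min > 29.8) = e^(−0.0348967·29.8) = e^(−1.0399) ≈ 0.353.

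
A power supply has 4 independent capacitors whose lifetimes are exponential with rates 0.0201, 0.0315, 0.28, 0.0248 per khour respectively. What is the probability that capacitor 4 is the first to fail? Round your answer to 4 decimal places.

0.0696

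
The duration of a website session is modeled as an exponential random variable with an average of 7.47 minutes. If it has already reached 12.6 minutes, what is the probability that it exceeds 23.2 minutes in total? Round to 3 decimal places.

The rate is λ = 1/7.47 = 0.133869 per minute.
By the memoryless property, P(X > 12.6+10.6 | X > 12.6) = P(X > 10.6).
P(X > 10.6) = e^(−1.419) ≈ 0.242.

0.242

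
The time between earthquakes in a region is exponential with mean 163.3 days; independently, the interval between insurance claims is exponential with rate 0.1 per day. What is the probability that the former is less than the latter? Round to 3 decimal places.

0.058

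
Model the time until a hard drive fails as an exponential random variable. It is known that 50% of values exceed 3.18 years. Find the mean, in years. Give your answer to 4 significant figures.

e^(−λ·3.18) = 0.50 ⇒ λ = −ln(0.50)/3.18 = 0.217971.
Mean = 1/λ = 4.58777 years.

4.588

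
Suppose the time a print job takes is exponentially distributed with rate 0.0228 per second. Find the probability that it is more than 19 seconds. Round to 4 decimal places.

P(X > 19) = e^(−λ·19) = e^(−0.4332) ≈ 0.6484.

0.6484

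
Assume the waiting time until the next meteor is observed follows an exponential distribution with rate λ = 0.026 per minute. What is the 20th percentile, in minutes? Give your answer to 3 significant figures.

8.58

Set 1 − e^(−λt) = 0.2, so t = −ln(0.8)/λ = 0.22314/0.026 ≈ 8.58244 minutes.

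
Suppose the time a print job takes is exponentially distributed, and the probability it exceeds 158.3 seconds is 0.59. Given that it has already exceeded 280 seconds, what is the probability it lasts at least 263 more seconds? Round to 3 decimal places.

0.416

From e^(−λ·158.3) = 0.59, λ = −ln(0.59)/158.3 = 0.00333312.
Memoryless: P(X > 280+263 | X > 280) = P(X > 263) = e^(−0.00333312·263) ≈ 0.416.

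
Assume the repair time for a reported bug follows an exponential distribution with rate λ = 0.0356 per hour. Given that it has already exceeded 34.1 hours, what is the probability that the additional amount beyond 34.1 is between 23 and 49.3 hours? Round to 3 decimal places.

Memoryless: the residual past 34.1 is again Exp(λ).
P(23 < residual < 49.3) = e^(−λ·23) − e^(−λ·49.3) = 0.44096 − 0.17289 ≈ 0.268.

0.268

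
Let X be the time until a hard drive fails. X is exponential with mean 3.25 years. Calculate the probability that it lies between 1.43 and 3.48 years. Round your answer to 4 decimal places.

0.3013

The rate is λ = 1/3.25 = 0.307692 per year.
P(1.43 < X < 3.48) = e^(−λ·1.43) − e^(−λ·3.48) = 0.64404 − 0.34274 ≈ 0.3013.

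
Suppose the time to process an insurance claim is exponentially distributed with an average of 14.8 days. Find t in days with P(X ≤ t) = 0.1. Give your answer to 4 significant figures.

1.559

The rate is λ = 1/14.8 = 0.0675676 per day.
Set 1 − e^(−λt) = 0.1, so t = −ln(0.9)/λ = 0.10536/0.0675676 ≈ 1.55934 days.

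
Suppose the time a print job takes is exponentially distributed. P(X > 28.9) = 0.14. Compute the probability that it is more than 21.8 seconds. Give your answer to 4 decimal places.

0.2269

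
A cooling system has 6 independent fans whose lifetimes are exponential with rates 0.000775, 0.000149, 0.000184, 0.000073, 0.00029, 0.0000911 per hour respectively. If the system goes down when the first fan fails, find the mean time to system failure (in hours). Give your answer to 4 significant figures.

640.2

The time to first failure is exponential with rate Σλ = 0.000775 + 0.000149 + 0.000184 + 0.000073 + 0.00029 + 0.0000911 = 0.0015621.
E[min] = 1/Σλ = 1/0.0015621 = 640.164 hours.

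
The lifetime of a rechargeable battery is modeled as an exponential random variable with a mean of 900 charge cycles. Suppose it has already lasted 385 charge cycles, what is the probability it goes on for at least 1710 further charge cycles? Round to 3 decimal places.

0.150

The rate is λ = 1/900 = 0.00111111 per charge cycle.
By the memoryless property, P(X > 385+1710 | X > 385) = P(X > 1710).
P(X > 1710) = e^(−1.9) ≈ 0.150.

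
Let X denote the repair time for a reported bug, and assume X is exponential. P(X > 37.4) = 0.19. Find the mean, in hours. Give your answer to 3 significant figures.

e^(−λ·37.4) = 0.19 ⇒ λ = −ln(0.19)/37.4 = 0.0444046.
Mean = 1/λ = 22.5202 hours.

22.5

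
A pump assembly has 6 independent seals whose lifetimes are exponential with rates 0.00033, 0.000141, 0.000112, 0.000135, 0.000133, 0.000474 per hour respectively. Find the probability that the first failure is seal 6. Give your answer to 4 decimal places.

The time to first failure is exponential with rate Σλ = 0.00033 + 0.000141 + 0.000112 + 0.000135 + 0.000133 + 0.000474 = 0.001325.
P(seal 6 first) = λ_6/Σλ = 0.000474/0.001325 ≈ 0.3577.

0.3577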